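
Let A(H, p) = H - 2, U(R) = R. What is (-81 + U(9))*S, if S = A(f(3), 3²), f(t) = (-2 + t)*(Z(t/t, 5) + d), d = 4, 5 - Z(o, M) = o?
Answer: -432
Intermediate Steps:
Z(o, M) = 5 - o
f(t) = -16 + 8*t (f(t) = (-2 + t)*((5 - t/t) + 4) = (-2 + t)*((5 - 1*1) + 4) = (-2 + t)*((5 - 1) + 4) = (-2 + t)*(4 + 4) = (-2 + t)*8 = -16 + 8*t)
A(H, p) = -2 + H
S = 6 (S = -2 + (-16 + 8*3) = -2 + (-16 + 24) = -2 + 8 = 6)
(-81 + U(9))*S = (-81 + 9)*6 = -72*6 = -432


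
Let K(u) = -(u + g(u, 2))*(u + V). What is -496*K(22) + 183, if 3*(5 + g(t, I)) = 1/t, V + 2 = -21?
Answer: -272465/33 ≈ -8256.5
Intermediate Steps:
V = -23 (V = -2 - 21 = -23)
g(t, I) = -5 + 1/(3*t)
K(u) = -(-23 + u)*(-5 + u + 1/(3*u)) (K(u) = -(u + (-5 + 1/(3*u)))*(u - 23) = -(-5 + u + 1/(3*u))*(-23 + u) = -(-23 + u)*(-5 + u + 1/(3*u)))
-496*K(22) + 183 = -496*(-346/3 - 1*22² + 28*22 + (23/3)/22) + 183 = -496*(-346/3 - 1*484 + 616 + (23/3)*(1/22)) + 183 = -496*(-346/3 - 484 + 616 + 23/66) + 183 = -496*1123/66 + 183 = -278504/33 + 183 = -272465/33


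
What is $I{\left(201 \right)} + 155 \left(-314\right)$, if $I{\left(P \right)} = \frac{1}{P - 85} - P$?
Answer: $- \frac{5669035}{116} \approx -48871.0$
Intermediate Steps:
$I{\left(P \right)} = \frac{1}{-85 + P} - P$
$I{\left(201 \right)} + 155 \left(-314\right) = \frac{1 - 201^{2} + 85 \cdot 201}{-85 + 201} + 155 \left(-314\right) = \frac{1 - 40401 + 17085}{116} - 48670 = \frac{1}{116} \left(-23315\right) - 48670 = - \frac{23315}{116} - 48670 = - \frac{5669035}{116}$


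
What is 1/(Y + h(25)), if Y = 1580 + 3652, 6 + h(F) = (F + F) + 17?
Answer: 1/5293 ≈ 0.00018893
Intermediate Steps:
h(F) = 11 + 2*F (h(F) = -6 + ((F + F) + 17) = -6 + (2*F + 17) = -6 + (17 + 2*F) = 11 + 2*F)
Y = 5232
1/(Y + h(25)) = 1/(5232 + (11 + 2*25)) = 1/(5232 + (11 + 50)) = 1/(5232 + 61) = 1/5293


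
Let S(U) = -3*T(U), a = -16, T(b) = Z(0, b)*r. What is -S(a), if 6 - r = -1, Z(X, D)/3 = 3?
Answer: 189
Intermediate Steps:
Z(X, D) = 9 (Z(X, D) = 3*3 = 9)
r = 7 (r = 6 - 1*(-1) = 6 + 1 = 7)
T(b) = 63 (T(b) = 9*7 = 63)
S(U) = -189 (S(U) = -3*63 = -189)
-S(a) = -1*(-189) = 189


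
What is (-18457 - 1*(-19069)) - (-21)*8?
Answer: 780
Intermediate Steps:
(-18457 - 1*(-19069)) - (-21)*8 = (-18457 + 19069) - 1*(-168) = 612 + 168 = 780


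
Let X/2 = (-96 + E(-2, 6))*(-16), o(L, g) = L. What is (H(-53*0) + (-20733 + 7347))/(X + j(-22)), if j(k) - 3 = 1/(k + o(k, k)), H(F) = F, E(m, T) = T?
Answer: -588984/126851 ≈ -4.6431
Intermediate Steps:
j(k) = 3 + 1/(2*k) (j(k) = 3 + 1/(k + k) = 3 + 1/(2*k))
X = 2880 (X = 2*((-96 + 6)*(-16)) = 2*(-90*(-16)) = 2*1440 = 2880)
(H(-53*0) + (-20733 + 7347))/(X + j(-22)) = (-53*0 + (-20733 + 7347))/(2880 + (3 + (½)/(-22))) = (0 - 13386)/(2880 + (3 + (½)*(-1/22))) = -13386/(2880 + (3 - 1/44)) = -13386/(2880 + 131/44) = -13386/126851/44 = -13386*44/126851 = -588984/126851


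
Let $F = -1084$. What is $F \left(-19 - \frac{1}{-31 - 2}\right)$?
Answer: $\frac{678584}{33} \approx 20563.0$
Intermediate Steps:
$F \left(-19 - \frac{1}{-31 - 2}\right) = - 1084 \left(-19 - \frac{1}{-31 - 2}\right) = - 1084 \left(-19 - \frac{1}{-33}\right) = - 1084 \left(-19 - - \frac{1}{33}\right) = - 1084 \left(-19 + \frac{1}{33}\right) = \left(-1084\right) \left(- \frac{626}{33}\right) = \frac{678584}{33}$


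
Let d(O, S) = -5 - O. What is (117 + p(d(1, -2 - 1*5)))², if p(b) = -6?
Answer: 12321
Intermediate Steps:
(117 + p(d(1, -2 - 1*5)))² = (117 - 6)² = 111² = 12321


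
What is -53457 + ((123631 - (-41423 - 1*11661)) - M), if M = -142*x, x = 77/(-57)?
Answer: 7014772/57 ≈ 1.2307e+5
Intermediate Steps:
x = -77/57 (x = 77*(-1/57) = -77/57 ≈ -1.3509)
M = 10934/57 (M = -142*(-77/57) = 10934/57 ≈ 191.82)
-53457 + ((123631 - (-41423 - 1*11661)) - M) = -53457 + ((123631 - (-41423 - 1*11661)) - 1*10934/57) = -53457 + ((123631 - (-41423 - 11661)) - 10934/57) = -53457 + ((123631 - 1*(-53084)) - 10934/57) = -53457 + ((123631 + 53084) - 10934/57) = -53457 + (176715 - 10934/57) = -53457 + 10061821/57 = 7014772/57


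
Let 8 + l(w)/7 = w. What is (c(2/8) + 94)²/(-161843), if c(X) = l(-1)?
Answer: -961/161843 ≈ -0.0059379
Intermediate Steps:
l(w) = -56 + 7*w
c(X) = -63 (c(X) = -56 + 7*(-1) = -56 - 7 = -63)
(c(2/8) + 94)²/(-161843) = (-63 + 94)²/(-161843) = 31²*(-1/161843) = 961*(-1/161843) = -961/161843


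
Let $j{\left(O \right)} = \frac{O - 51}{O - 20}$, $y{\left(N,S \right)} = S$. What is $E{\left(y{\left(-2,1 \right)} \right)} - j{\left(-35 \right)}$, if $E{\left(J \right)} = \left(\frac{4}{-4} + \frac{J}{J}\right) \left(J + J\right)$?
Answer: $- \frac{86}{55} \approx -1.5636$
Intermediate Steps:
$E{\left(J \right)} = 0$ ($E{\left(J \right)} = \left(4 \left(- \frac{1}{4}\right) + 1\right) 2 J = \left(-1 + 1\right) 2 J = 0 \cdot 2 J = 0$)
$j{\left(O \right)} = \frac{-51 + O}{-20 + O}$
$E{\left(y{\left(-2,1 \right)} \right)} - j{\left(-35 \right)} = 0 - \frac{-51 - 35}{-20 - 35} = 0 - \frac{1}{-55} \left(-86\right) = 0 - \left(- \frac{1}{55}\right) \left(-86\right) = 0 - \frac{86}{55} = - \frac{86}{55}$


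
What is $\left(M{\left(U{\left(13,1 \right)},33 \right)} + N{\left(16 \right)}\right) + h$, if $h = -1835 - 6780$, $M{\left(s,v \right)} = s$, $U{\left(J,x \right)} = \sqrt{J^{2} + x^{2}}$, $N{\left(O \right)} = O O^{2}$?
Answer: $-4519 + \sqrt{170} \approx -4506.0$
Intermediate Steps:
$N{\left(O \right)} = O^{3}$
$h = -8615$ ($h = -1835 - 6780 = -8615$)
$\left(M{\left(U{\left(13,1 \right)},33 \right)} + N{\left(16 \right)}\right) + h = \left(\sqrt{13^{2} + 1^{2}} + 16^{3}\right) - 8615 = \left(\sqrt{169 + 1} + 4096\right) - 8615 = \left(\sqrt{170} + 4096\right) - 8615 = \left(4096 + \sqrt{170}\right) - 8615 = -4519 + \sqrt{170}$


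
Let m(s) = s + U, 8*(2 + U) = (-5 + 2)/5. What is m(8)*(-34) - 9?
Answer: -4209/20 ≈ -210.45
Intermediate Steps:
U = -83/40 (U = -2 + ((-5 + 2)/5)/8 = -2 + ((1/5)*(-3))/8 = -2 + (1/8)*(-3/5) = -2 - 3/40 = -83/40 ≈ -2.0750)
m(s) = -83/40 + s (m(s) = s - 83/40 = -83/40 + s)
m(8)*(-34) - 9 = (-83/40 + 8)*(-34) - 9 = (237/40)*(-34) - 9 = -4029/20 - 9 = -4209/20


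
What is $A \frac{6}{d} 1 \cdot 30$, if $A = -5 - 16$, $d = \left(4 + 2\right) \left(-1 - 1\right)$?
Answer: $315$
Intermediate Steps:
$d = -12$ ($d = 6 \left(-2\right) = -12$)
$A = -21$
$A \frac{6}{d} 1 \cdot 30 = - 21 \frac{6}{-12} \cdot 1 \cdot 30 = - 21 \cdot 6 \left(- \frac{1}{12}\right) 1 \cdot 30 = - 21 \left(\left(- \frac{1}{2}\right) 1\right) 30 = \left(-21\right) \left(- \frac{1}{2}\right) 30 = \frac{21}{2} \cdot 30 = 315$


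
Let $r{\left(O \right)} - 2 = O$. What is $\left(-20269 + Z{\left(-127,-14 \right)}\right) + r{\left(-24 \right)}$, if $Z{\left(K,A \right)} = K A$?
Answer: $-18513$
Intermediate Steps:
$r{\left(O \right)} = 2 + O$
$Z{\left(K,A \right)} = A K$
$\left(-20269 + Z{\left(-127,-14 \right)}\right) + r{\left(-24 \right)} = \left(-20269 - -1778\right) + \left(2 - 24\right) = \left(-20269 + 1778\right) - 22 = -18491 - 22 = -18513$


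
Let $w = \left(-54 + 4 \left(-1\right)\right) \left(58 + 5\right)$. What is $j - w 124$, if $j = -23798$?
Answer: $429298$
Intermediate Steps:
$w = -3654$ ($w = \left(-54 - 4\right) 63 = \left(-58\right) 63 = -3654$)
$j - w 124 = -23798 - \left(-3654\right) 124 = -23798 - -453096 = -23798 + 453096 = 429298$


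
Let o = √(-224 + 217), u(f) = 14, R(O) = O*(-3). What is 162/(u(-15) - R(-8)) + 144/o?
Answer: -81/5 - 144*I*√7/7 ≈ -16.2 - 54.427*I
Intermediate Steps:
R(O) = -3*O
o = I*√7 (o = √(-7) = I*√7 ≈ 2.6458*I)
162/(u(-15) - R(-8)) + 144/o = 162/(14 - (-3)*(-8)) + 144/((I*√7)) = 162/(14 - 1*24) + 144*(-I*√7/7) = 162/(14 - 24) - 144*I*√7/7 = 162/(-10) - 144*I*√7/7 = 162*(-⅒) - 144*I*√7/7 = -81/5 - 144*I*√7/7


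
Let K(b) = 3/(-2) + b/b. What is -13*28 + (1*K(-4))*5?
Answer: -733/2 ≈ -366.50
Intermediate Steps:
K(b) = -1/2 (K(b) = 3*(-1/2) + 1 = -3/2 + 1 = -1/2)
-13*28 + (1*K(-4))*5 = -13*28 + (1*(-1/2))*5 = -364 - 1/2*5 = -364 - 5/2 = -733/2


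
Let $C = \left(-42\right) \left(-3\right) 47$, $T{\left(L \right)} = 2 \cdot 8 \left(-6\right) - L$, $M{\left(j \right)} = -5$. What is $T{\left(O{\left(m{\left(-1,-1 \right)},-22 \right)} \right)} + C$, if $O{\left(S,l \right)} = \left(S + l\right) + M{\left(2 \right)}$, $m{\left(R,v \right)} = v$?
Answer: $5854$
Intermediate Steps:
$O{\left(S,l \right)} = -5 + S + l$ ($O{\left(S,l \right)} = \left(S + l\right) - 5 = -5 + S + l$)
$T{\left(L \right)} = -96 - L$ ($T{\left(L \right)} = 16 \left(-6\right) - L = -96 - L$)
$C = 5922$ ($C = 126 \cdot 47 = 5922$)
$T{\left(O{\left(m{\left(-1,-1 \right)},-22 \right)} \right)} + C = \left(-96 - \left(-5 - 1 - 22\right)\right) + 5922 = \left(-96 - -28\right) + 5922 = \left(-96 + 28\right) + 5922 = -68 + 5922 = 5854$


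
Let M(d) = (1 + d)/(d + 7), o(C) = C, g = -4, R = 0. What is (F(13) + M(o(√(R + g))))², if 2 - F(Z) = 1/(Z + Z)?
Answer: 8836777/1898884 + 35868*I/36517 ≈ 4.6537 + 0.98223*I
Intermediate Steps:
M(d) = (1 + d)/(7 + d)
F(Z) = 2 - 1/(2*Z) (F(Z) = 2 - 1/(Z + Z) = 2 - 1/(2*Z))
(F(13) + M(o(√(R + g))))² = ((2 - ½/13) + (1 + √(0 - 4))/(7 + √(0 - 4)))² = ((2 - ½*1/13) + (1 + √(-4))/(7 + √(-4)))² = ((2 - 1/26) + (1 + 2*I)/(7 + 2*I))² = (51/26 + ((7 - 2*I)/53)*(1 + 2*I))² = (51/26 + (1 + 2*I)*(7 - 2*I)/53)²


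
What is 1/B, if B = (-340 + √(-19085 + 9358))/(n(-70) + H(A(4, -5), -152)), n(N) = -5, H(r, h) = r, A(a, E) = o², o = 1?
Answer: 1360/125327 + 4*I*√9727/125327 ≈ 0.010852 + 0.0031478*I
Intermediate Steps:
A(a, E) = 1 (A(a, E) = 1² = 1)
B = 85 - I*√9727/4 (B = (-340 + √(-19085 + 9358))/(-5 + 1) = (-340 + √(-9727))/(-4) = (-340 + I*√9727)*(-¼) = 85 - I*√9727/4 ≈ 85.0 - 24.656*I)
1/B = 1/(85 - I*√9727/4)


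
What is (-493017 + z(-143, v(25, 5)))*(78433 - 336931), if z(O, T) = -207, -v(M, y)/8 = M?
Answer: 127497417552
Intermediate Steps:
v(M, y) = -8*M
(-493017 + z(-143, v(25, 5)))*(78433 - 336931) = (-493017 - 207)*(78433 - 336931) = -493224*(-258498) = 127497417552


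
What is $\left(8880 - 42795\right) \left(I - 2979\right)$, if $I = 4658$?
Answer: $-56943285$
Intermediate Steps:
$\left(8880 - 42795\right) \left(I - 2979\right) = \left(8880 - 42795\right) \left(4658 - 2979\right) = - 33915 \left(4658 - 2979\right) = \left(-33915\right) 1679 = -56943285$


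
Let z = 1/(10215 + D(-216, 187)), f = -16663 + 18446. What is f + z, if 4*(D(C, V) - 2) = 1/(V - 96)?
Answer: 6630957751/3718989 ≈ 1783.0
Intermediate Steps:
f = 1783
D(C, V) = 2 + 1/(4*(-96 + V)) (D(C, V) = 2 + 1/(4*(V - 96)) = 2 + 1/(4*(-96 + V)))
z = 364/3718989 (z = 1/(10215 + (-767 + 8*187)/(4*(-96 + 187))) = 1/(10215 + (¼)*(-767 + 1496)/91) = 1/(10215 + (¼)*(1/91)*729) = 1/(10215 + 729/364) = 1/(3718989/364) = 364/3718989 ≈ 9.7876e-5)
f + z = 1783 + 364/3718989 = 6630957751/3718989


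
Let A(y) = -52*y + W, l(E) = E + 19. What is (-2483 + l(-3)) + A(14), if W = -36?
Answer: -3231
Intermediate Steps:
l(E) = 19 + E
A(y) = -36 - 52*y (A(y) = -52*y - 36 = -36 - 52*y)
(-2483 + l(-3)) + A(14) = (-2483 + (19 - 3)) + (-36 - 52*14) = (-2483 + 16) + (-36 - 728) = -2467 - 764 = -3231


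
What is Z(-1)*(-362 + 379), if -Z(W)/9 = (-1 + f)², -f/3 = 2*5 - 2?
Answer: -95625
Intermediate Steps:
f = -24 (f = -3*(2*5 - 2) = -3*(10 - 2) = -3*8 = -24)
Z(W) = -5625 (Z(W) = -9*(-1 - 24)² = -9*(-25)² = -9*625 = -5625)
Z(-1)*(-362 + 379) = -5625*(-362 + 379) = -5625*17 = -95625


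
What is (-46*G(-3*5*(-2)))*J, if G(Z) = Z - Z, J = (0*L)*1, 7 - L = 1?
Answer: 0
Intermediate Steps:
L = 6 (L = 7 - 1*1 = 7 - 1 = 6)
J = 0 (J = (0*6)*1 = 0*1 = 0)
G(Z) = 0
(-46*G(-3*5*(-2)))*J = -46*0*0 = 0*0 = 0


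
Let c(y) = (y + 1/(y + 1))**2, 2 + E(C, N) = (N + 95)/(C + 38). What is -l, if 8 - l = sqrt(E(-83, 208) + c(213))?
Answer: -8 + sqrt(467417235885)/3210 ≈ 204.98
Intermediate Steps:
E(C, N) = -2 + (95 + N)/(38 + C) (E(C, N) = -2 + (N + 95)/(C + 38) = -2 + (95 + N)/(38 + C))
c(y) = (y + 1/(1 + y))**2
l = 8 - sqrt(467417235885)/3210 (l = 8 - sqrt((19 + 208 - 2*(-83))/(38 - 83) + (1 + 213 + 213**2)**2/(1 + 213)**2) = 8 - sqrt((19 + 208 + 166)/(-45) + (1 + 213 + 45369)**2/214**2) = 8 - sqrt(-1/45*393 + (1/45796)*45583**2) = 8 - sqrt(-131/15 + (1/45796)*2077809889) = 8 - sqrt(-131/15 + 2077809889/45796) = 8 - sqrt(31161149059/686940) = 8 - sqrt(467417235885)/3210 ≈ -204.98)
-l = -(8 - sqrt(467417235885)/3210) = -8 + sqrt(467417235885)/3210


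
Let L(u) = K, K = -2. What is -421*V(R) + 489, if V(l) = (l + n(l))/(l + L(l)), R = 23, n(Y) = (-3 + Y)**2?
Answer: -55938/7 ≈ -7991.1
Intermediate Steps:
L(u) = -2
V(l) = (l + (-3 + l)**2)/(-2 + l) (V(l) = (l + (-3 + l)**2)/(l - 2) = (l + (-3 + l)**2)/(-2 + l))
-421*V(R) + 489 = -421*(23 + (-3 + 23)**2)/(-2 + 23) + 489 = -421*(23 + 20**2)/21 + 489 = -421*(23 + 400)/21 + 489 = -421*423/21 + 489 = -421*141/7 + 489 = -59361/7 + 489 = -55938/7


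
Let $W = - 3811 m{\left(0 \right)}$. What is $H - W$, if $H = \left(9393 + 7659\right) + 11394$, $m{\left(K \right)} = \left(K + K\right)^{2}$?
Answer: $28446$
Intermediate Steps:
$m{\left(K \right)} = 4 K^{2}$ ($m{\left(K \right)} = \left(2 K\right)^{2} = 4 K^{2}$)
$H = 28446$ ($H = 17052 + 11394 = 28446$)
$W = 0$ ($W = - 3811 \cdot 4 \cdot 0^{2} = - 3811 \cdot 4 \cdot 0 = \left(-3811\right) 0 = 0$)
$H - W = 28446 - 0 = 28446 + 0 = 28446$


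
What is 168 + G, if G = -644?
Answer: -476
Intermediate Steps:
168 + G = 168 - 644 = -476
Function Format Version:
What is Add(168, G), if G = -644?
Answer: -476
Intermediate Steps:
Add(168, G) = Add(168, -644) = -476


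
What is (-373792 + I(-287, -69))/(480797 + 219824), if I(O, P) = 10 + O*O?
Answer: -291413/700621 ≈ -0.41594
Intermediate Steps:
I(O, P) = 10 + O²
(-373792 + I(-287, -69))/(480797 + 219824) = (-373792 + (10 + (-287)²))/(480797 + 219824) = (-373792 + (10 + 82369))/700621 = (-373792 + 82379)*(1/700621) = -291413*1/700621 = -291413/700621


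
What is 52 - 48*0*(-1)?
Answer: 52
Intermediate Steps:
52 - 48*0*(-1) = 52 - 0 = 52 - 48*0 = 52 + 0 = 52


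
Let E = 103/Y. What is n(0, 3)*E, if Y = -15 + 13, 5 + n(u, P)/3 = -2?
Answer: 2163/2 ≈ 1081.5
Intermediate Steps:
n(u, P) = -21 (n(u, P) = -15 + 3*(-2) = -15 - 6 = -21)
Y = -2
E = -103/2 (E = 103/(-2) = 103*(-½) = -103/2 ≈ -51.500)
n(0, 3)*E = -21*(-103/2) = 2163/2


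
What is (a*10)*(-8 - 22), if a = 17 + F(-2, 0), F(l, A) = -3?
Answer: -4200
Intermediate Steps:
a = 14 (a = 17 - 3 = 14)
(a*10)*(-8 - 22) = (14*10)*(-8 - 22) = 140*(-30) = -4200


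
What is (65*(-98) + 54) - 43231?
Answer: -49547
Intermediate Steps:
(65*(-98) + 54) - 43231 = (-6370 + 54) - 43231 = -6316 - 43231 = -49547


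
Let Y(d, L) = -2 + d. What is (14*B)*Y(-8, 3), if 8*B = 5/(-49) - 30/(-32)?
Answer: -3275/224 ≈ -14.621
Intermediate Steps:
B = 655/6272 (B = (5/(-49) - 30/(-32))/8 = (5*(-1/49) - 30*(-1/32))/8 = (-5/49 + 15/16)/8 = (⅛)*(655/784) = 655/6272 ≈ 0.10443)
(14*B)*Y(-8, 3) = (14*(655/6272))*(-2 - 8) = (655/448)*(-10) = -3275/224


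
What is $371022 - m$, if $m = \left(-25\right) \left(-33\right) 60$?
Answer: $321522$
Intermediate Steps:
$m = 49500$ ($m = 825 \cdot 60 = 49500$)
$371022 - m = 371022 - 49500 = 321522$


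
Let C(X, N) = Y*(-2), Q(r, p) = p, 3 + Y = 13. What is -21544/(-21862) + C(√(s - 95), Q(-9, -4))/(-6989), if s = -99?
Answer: 75504128/76396759 ≈ 0.98832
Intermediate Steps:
Y = 10 (Y = -3 + 13 = 10)
C(X, N) = -20 (C(X, N) = 10*(-2) = -20)
-21544/(-21862) + C(√(s - 95), Q(-9, -4))/(-6989) = -21544/(-21862) - 20/(-6989) = -21544*(-1/21862) - 20*(-1/6989) = 10772/10931 + 20/6989 = 75504128/76396759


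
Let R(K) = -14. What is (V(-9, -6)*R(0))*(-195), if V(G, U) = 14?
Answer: 38220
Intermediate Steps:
(V(-9, -6)*R(0))*(-195) = (14*(-14))*(-195) = -196*(-195) = 38220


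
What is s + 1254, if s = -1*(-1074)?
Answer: 2328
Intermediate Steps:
s = 1074
s + 1254 = 1074 + 1254 = 2328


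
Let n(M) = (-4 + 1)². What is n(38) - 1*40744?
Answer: -40735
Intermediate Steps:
n(M) = 9 (n(M) = (-3)² = 9)
n(38) - 1*40744 = 9 - 1*40744 = 9 - 40744 = -40735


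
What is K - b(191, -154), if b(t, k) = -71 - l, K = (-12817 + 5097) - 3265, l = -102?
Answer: -11016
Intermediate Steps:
K = -10985 (K = -7720 - 3265 = -10985)
b(t, k) = 31 (b(t, k) = -71 - 1*(-102) = -71 + 102 = 31)
K - b(191, -154) = -10985 - 1*31 = -10985 - 31 = -11016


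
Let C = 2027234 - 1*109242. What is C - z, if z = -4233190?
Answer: 6151182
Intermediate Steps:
C = 1917992 (C = 2027234 - 109242 = 1917992)
C - z = 1917992 - 1*(-4233190) = 1917992 + 4233190 = 6151182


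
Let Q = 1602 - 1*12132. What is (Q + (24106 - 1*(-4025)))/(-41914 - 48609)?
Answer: -17601/90523 ≈ -0.19444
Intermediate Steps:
Q = -10530 (Q = 1602 - 12132 = -10530)
(Q + (24106 - 1*(-4025)))/(-41914 - 48609) = (-10530 + (24106 - 1*(-4025)))/(-41914 - 48609) = (-10530 + (24106 + 4025))/(-90523) = (-10530 + 28131)*(-1/90523) = 17601*(-1/90523) = -17601/90523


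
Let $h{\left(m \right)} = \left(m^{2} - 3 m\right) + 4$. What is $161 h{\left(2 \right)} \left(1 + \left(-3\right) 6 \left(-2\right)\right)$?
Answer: $11914$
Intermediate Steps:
$h{\left(m \right)} = 4 + m^{2} - 3 m$
$161 h{\left(2 \right)} \left(1 + \left(-3\right) 6 \left(-2\right)\right) = 161 \left(4 + 2^{2} - 6\right) \left(1 + \left(-3\right) 6 \left(-2\right)\right) = 161 \left(4 + 4 - 6\right) \left(1 - -36\right) = 161 \cdot 2 \left(1 + 36\right) = 161 \cdot 2 \cdot 37 = 161 \cdot 74 = 11914$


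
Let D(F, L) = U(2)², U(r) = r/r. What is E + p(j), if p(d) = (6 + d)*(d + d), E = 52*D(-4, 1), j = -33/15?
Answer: 882/25 ≈ 35.280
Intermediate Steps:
U(r) = 1
j = -11/5 (j = -33*1/15 = -11/5 ≈ -2.2000)
D(F, L) = 1 (D(F, L) = 1² = 1)
E = 52 (E = 52*1 = 52)
p(d) = 2*d*(6 + d) (p(d) = (6 + d)*(2*d) = 2*d*(6 + d))
E + p(j) = 52 + 2*(-11/5)*(6 - 11/5) = 52 + 2*(-11/5)*(19/5) = 52 - 418/25 = 882/25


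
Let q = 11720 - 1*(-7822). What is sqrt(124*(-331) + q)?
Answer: I*sqrt(21502) ≈ 146.64*I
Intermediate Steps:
q = 19542 (q = 11720 + 7822 = 19542)
sqrt(124*(-331) + q) = sqrt(124*(-331) + 19542) = sqrt(-41044 + 19542) = sqrt(-21502) = I*sqrt(21502)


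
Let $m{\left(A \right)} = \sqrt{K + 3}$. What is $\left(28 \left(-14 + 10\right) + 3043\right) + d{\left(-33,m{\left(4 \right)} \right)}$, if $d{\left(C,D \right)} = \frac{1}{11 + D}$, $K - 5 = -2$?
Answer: $\frac{337076}{115} - \frac{\sqrt{6}}{115} \approx 2931.1$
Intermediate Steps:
$K = 3$ ($K = 5 - 2 = 3$)
$m{\left(A \right)} = \sqrt{6}$ ($m{\left(A \right)} = \sqrt{3 + 3} = \sqrt{6}$)
$\left(28 \left(-14 + 10\right) + 3043\right) + d{\left(-33,m{\left(4 \right)} \right)} = \left(28 \left(-14 + 10\right) + 3043\right) + \frac{1}{11 + \sqrt{6}} = \left(28 \left(-4\right) + 3043\right) + \frac{1}{11 + \sqrt{6}} = \left(-112 + 3043\right) + \frac{1}{11 + \sqrt{6}} = 2931 + \frac{1}{11 + \sqrt{6}}$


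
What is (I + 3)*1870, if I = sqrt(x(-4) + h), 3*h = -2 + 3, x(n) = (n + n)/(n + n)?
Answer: 5610 + 3740*sqrt(3)/3 ≈ 7769.3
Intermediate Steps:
x(n) = 1 (x(n) = (2*n)/((2*n)) = (2*n)*(1/(2*n)) = 1)
h = 1/3 (h = (-2 + 3)/3 = (1/3)*1 = 1/3 ≈ 0.33333)
I = 2*sqrt(3)/3 (I = sqrt(1 + 1/3) = sqrt(4/3) = 2*sqrt(3)/3 ≈ 1.1547)
(I + 3)*1870 = (2*sqrt(3)/3 + 3)*1870 = (3 + 2*sqrt(3)/3)*1870 = 5610 + 3740*sqrt(3)/3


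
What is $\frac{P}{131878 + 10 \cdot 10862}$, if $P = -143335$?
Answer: $- \frac{143335}{240498} \approx -0.59599$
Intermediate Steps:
$\frac{P}{131878 + 10 \cdot 10862} = - \frac{143335}{131878 + 10 \cdot 10862} = - \frac{143335}{131878 + 108620} = - \frac{143335}{240498}$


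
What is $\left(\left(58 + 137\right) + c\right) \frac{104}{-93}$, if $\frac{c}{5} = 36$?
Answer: $- \frac{13000}{31} \approx -419.35$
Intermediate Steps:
$c = 180$ ($c = 5 \cdot 36 = 180$)
$\left(\left(58 + 137\right) + c\right) \frac{104}{-93} = \left(\left(58 + 137\right) + 180\right) \frac{104}{-93} = \left(195 + 180\right) 104 \left(- \frac{1}{93}\right) = 375 \left(- \frac{104}{93}\right) = - \frac{13000}{31}$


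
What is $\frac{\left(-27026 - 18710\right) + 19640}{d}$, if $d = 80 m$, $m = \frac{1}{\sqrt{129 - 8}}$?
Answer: $- \frac{17941}{5} \approx -3588.2$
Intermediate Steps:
$m = \frac{1}{11}$ ($m = \frac{1}{\sqrt{121}} = \frac{1}{11} \approx 0.090909$)
$d = \frac{80}{11}$ ($d = 80 \cdot \frac{1}{11} = \frac{80}{11} \approx 7.2727$)
$\frac{\left(-27026 - 18710\right) + 19640}{d} = \frac{\left(-27026 - 18710\right) + 19640}{\frac{80}{11}} = \left(-45736 + 19640\right) \frac{11}{80} = \left(-26096\right) \frac{11}{80} = - \frac{17941}{5}$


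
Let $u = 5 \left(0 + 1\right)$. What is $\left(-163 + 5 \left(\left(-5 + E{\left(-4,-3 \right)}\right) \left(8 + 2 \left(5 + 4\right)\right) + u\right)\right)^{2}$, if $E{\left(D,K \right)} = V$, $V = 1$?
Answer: $432964$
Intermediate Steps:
$u = 5$ ($u = 5 \cdot 1 = 5$)
$E{\left(D,K \right)} = 1$
$\left(-163 + 5 \left(\left(-5 + E{\left(-4,-3 \right)}\right) \left(8 + 2 \left(5 + 4\right)\right) + u\right)\right)^{2} = \left(-163 + 5 \left(\left(-5 + 1\right) \left(8 + 2 \left(5 + 4\right)\right) + 5\right)\right)^{2} = \left(-163 + 5 \left(- 4 \left(8 + 2 \cdot 9\right) + 5\right)\right)^{2} = \left(-163 + 5 \left(- 4 \left(8 + 18\right) + 5\right)\right)^{2} = \left(-163 + 5 \left(\left(-4\right) 26 + 5\right)\right)^{2} = \left(-163 + 5 \left(-104 + 5\right)\right)^{2} = \left(-163 + 5 \left(-99\right)\right)^{2} = \left(-163 - 495\right)^{2} = \left(-658\right)^{2} = 432964$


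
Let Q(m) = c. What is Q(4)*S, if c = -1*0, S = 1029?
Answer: 0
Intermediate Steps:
c = 0
Q(m) = 0
Q(4)*S = 0*1029 = 0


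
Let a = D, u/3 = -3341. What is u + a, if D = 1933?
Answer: -8090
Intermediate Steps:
u = -10023 (u = 3*(-3341) = -10023)
a = 1933
u + a = -10023 + 1933 = -8090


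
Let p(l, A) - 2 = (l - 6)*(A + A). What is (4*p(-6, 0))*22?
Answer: 176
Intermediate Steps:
p(l, A) = 2 + 2*A*(-6 + l) (p(l, A) = 2 + (l - 6)*(A + A) = 2 + (-6 + l)*(2*A) = 2 + 2*A*(-6 + l))
(4*p(-6, 0))*22 = (4*(2 - 12*0 + 2*0*(-6)))*22 = (4*(2 + 0 + 0))*22 = (4*2)*22 = 8*22 = 176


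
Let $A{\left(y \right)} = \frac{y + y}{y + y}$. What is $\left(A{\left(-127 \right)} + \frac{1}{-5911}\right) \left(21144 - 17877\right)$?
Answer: $\frac{19307970}{5911} \approx 3266.4$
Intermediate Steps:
$A{\left(y \right)} = 1$ ($A{\left(y \right)} = \frac{2 y}{2 y} = 2 y \frac{1}{2 y} = 1$)
$\left(A{\left(-127 \right)} + \frac{1}{-5911}\right) \left(21144 - 17877\right) = \left(1 + \frac{1}{-5911}\right) \left(21144 - 17877\right) = \left(1 - \frac{1}{5911}\right) 3267 = \frac{5910}{5911} \cdot 3267 = \frac{19307970}{5911}$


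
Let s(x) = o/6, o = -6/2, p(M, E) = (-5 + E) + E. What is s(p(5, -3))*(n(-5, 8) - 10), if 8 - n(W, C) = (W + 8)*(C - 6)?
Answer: 4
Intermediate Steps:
p(M, E) = -5 + 2*E
o = -3 (o = -6*½ = -3)
s(x) = -½ (s(x) = -3/6 = -3*⅙ = -½)
n(W, C) = 8 - (-6 + C)*(8 + W) (n(W, C) = 8 - (W + 8)*(C - 6) = 8 - (8 + W)*(-6 + C) = 8 - (-6 + C)*(8 + W))
s(p(5, -3))*(n(-5, 8) - 10) = -((56 - 8*8 + 6*(-5) - 1*8*(-5)) - 10)/2 = -((56 - 64 - 30 + 40) - 10)/2 = -(2 - 10)/2 = -½*(-8) = 4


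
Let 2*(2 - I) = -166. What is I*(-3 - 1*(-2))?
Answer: -85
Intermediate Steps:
I = 85 (I = 2 - ½*(-166) = 2 + 83 = 85)
I*(-3 - 1*(-2)) = 85*(-3 - 1*(-2)) = 85*(-3 + 2) = 85*(-1) = -85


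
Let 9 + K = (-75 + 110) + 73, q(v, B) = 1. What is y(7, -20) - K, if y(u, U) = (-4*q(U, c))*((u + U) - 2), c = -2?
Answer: -39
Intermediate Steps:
y(u, U) = 8 - 4*U - 4*u (y(u, U) = (-4*1)*((u + U) - 2) = -4*((U + u) - 2) = -4*(-2 + U + u) = 8 - 4*U - 4*u)
K = 99 (K = -9 + ((-75 + 110) + 73) = -9 + (35 + 73) = -9 + 108 = 99)
y(7, -20) - K = (8 - 4*(-20) - 4*7) - 1*99 = (8 + 80 - 28) - 99 = 60 - 99 = -39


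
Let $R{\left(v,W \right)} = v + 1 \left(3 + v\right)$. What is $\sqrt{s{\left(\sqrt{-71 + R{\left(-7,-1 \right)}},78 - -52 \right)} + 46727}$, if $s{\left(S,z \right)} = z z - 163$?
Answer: $2 \sqrt{15866} \approx 251.92$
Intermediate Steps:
$R{\left(v,W \right)} = 3 + 2 v$ ($R{\left(v,W \right)} = v + \left(3 + v\right) = 3 + 2 v$)
$s{\left(S,z \right)} = -163 + z^{2}$ ($s{\left(S,z \right)} = z^{2} - 163 = -163 + z^{2}$)
$\sqrt{s{\left(\sqrt{-71 + R{\left(-7,-1 \right)}},78 - -52 \right)} + 46727} = \sqrt{\left(-163 + \left(78 - -52\right)^{2}\right) + 46727} = \sqrt{\left(-163 + \left(78 + 52\right)^{2}\right) + 46727} = \sqrt{\left(-163 + 130^{2}\right) + 46727} = \sqrt{\left(-163 + 16900\right) + 46727} = \sqrt{16737 + 46727} = \sqrt{63464} = 2 \sqrt{15866}$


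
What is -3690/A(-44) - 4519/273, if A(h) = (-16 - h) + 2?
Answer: -38098/273 ≈ -139.55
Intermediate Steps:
A(h) = -14 - h
-3690/A(-44) - 4519/273 = -3690/(-14 - 1*(-44)) - 4519/273 = -3690/(-14 + 44) - 4519*1/273 = -3690/30 - 4519/273 = -3690*1/30 - 4519/273 = -123 - 4519/273 = -38098/273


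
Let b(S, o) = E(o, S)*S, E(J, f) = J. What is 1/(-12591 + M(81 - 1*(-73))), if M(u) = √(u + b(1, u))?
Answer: -12591/158532973 - 2*√77/158532973 ≈ -7.9533e-5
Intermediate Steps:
b(S, o) = S*o (b(S, o) = o*S = S*o)
M(u) = √2*√u (M(u) = √(u + 1*u) = √(u + u) = √(2*u) = √2*√u)
1/(-12591 + M(81 - 1*(-73))) = 1/(-12591 + √2*√(81 - 1*(-73))) = 1/(-12591 + √2*√(81 + 73)) = 1/(-12591 + √2*√154) = 1/(-12591 + 2*√77)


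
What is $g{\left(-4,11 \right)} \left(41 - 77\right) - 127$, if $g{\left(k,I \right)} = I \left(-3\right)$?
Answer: $1061$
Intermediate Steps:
$g{\left(k,I \right)} = - 3 I$
$g{\left(-4,11 \right)} \left(41 - 77\right) - 127 = \left(-3\right) 11 \left(41 - 77\right) - 127 = \left(-33\right) \left(-36\right) - 127 = 1188 - 127 = 1061$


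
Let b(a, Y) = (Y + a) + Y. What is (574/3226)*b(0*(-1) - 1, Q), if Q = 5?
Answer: 2583/1613 ≈ 1.6014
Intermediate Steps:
b(a, Y) = a + 2*Y
(574/3226)*b(0*(-1) - 1, Q) = (574/3226)*((0*(-1) - 1) + 2*5) = (574*(1/3226))*((0 - 1) + 10) = 287*(-1 + 10)/1613 = (287/1613)*9 = 2583/1613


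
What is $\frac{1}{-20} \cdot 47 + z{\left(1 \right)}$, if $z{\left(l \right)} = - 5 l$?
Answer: $- \frac{147}{20} \approx -7.35$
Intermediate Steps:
$\frac{1}{-20} \cdot 47 + z{\left(1 \right)} = \frac{1}{-20} \cdot 47 - 5 = \left(- \frac{1}{20}\right) 47 - 5 = - \frac{47}{20} - 5 = - \frac{147}{20}$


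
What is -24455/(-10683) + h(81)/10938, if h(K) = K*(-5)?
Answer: 87720725/38950218 ≈ 2.2521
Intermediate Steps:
h(K) = -5*K
-24455/(-10683) + h(81)/10938 = -24455/(-10683) - 5*81/10938 = -24455*(-1/10683) - 405*1/10938 = 24455/10683 - 135/3646 = 87720725/38950218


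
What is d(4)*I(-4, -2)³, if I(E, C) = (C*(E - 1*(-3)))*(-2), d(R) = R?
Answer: -256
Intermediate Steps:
I(E, C) = -2*C*(3 + E) (I(E, C) = (C*(E + 3))*(-2) = (C*(3 + E))*(-2) = -2*C*(3 + E))
d(4)*I(-4, -2)³ = 4*(-2*(-2)*(3 - 4))³ = 4*(-2*(-2)*(-1))³ = 4*(-4)³ = 4*(-64) = -256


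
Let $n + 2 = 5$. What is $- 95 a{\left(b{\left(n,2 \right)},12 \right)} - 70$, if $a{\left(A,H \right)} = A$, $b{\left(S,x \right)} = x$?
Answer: $-260$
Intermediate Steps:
$n = 3$ ($n = -2 + 5 = 3$)
$- 95 a{\left(b{\left(n,2 \right)},12 \right)} - 70 = \left(-95\right) 2 - 70 = -190 - 70 = -260$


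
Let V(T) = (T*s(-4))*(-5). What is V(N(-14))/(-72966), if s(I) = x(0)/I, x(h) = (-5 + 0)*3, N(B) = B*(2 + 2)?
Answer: -175/12161 ≈ -0.014390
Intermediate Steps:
N(B) = 4*B (N(B) = B*4 = 4*B)
x(h) = -15 (x(h) = -5*3 = -15)
s(I) = -15/I
V(T) = -75*T/4 (V(T) = (T*(-15/(-4)))*(-5) = (T*(-15*(-¼)))*(-5) = (T*(15/4))*(-5) = (15*T/4)*(-5) = -75*T/4)
V(N(-14))/(-72966) = -75*(-14)/(-72966) = -75/4*(-56)*(-1/72966) = 1050*(-1/72966) = -175/12161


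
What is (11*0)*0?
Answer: 0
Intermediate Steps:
(11*0)*0 = 0*0 = 0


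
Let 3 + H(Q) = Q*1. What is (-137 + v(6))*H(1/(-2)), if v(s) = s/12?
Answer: 1911/4 ≈ 477.75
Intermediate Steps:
v(s) = s/12 (v(s) = s*(1/12) = s/12)
H(Q) = -3 + Q (H(Q) = -3 + Q*1 = -3 + Q)
(-137 + v(6))*H(1/(-2)) = (-137 + (1/12)*6)*(-3 + 1/(-2)) = (-137 + 1/2)*(-3 + 1*(-1/2)) = -273*(-3 - 1/2)/2 = -273/2*(-7/2) = 1911/4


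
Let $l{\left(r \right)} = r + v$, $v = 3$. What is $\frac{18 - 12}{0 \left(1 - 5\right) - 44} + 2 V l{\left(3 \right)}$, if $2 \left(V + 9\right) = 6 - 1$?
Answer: $- \frac{1719}{22} \approx -78.136$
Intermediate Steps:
$l{\left(r \right)} = 3 + r$ ($l{\left(r \right)} = r + 3 = 3 + r$)
$V = - \frac{13}{2}$ ($V = -9 + \frac{6 - 1}{2} = -9 + \frac{1}{2} \cdot 5 = -9 + \frac{5}{2} = - \frac{13}{2} \approx -6.5$)
$\frac{18 - 12}{0 \left(1 - 5\right) - 44} + 2 V l{\left(3 \right)} = \frac{18 - 12}{0 \left(1 - 5\right) - 44} + 2 \left(- \frac{13}{2}\right) \left(3 + 3\right) = \frac{6}{0 \left(-4\right) - 44} - 78 = \frac{6}{0 - 44} - 78 = \frac{6}{-44} - 78 = 6 \left(- \frac{1}{44}\right) - 78 = - \frac{3}{22} - 78 = - \frac{1719}{22}$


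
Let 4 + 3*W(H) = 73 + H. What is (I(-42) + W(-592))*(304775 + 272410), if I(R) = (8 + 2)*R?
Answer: -343040285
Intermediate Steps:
I(R) = 10*R
W(H) = 23 + H/3 (W(H) = -4/3 + (73 + H)/3 = -4/3 + (73/3 + H/3) = 23 + H/3)
(I(-42) + W(-592))*(304775 + 272410) = (10*(-42) + (23 + (⅓)*(-592)))*(304775 + 272410) = (-420 + (23 - 592/3))*577185 = (-420 - 523/3)*577185 = -1783/3*577185 = -343040285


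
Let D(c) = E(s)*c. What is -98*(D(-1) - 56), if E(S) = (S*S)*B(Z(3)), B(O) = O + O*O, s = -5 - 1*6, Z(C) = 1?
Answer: 29204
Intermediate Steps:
s = -11 (s = -5 - 6 = -11)
B(O) = O + O**2
E(S) = 2*S**2 (E(S) = (S*S)*(1*(1 + 1)) = S**2*(1*2) = S**2*2 = 2*S**2)
D(c) = 242*c (D(c) = (2*(-11)**2)*c = (2*121)*c = 242*c)
-98*(D(-1) - 56) = -98*(242*(-1) - 56) = -98*(-242 - 56) = -98*(-298) = 29204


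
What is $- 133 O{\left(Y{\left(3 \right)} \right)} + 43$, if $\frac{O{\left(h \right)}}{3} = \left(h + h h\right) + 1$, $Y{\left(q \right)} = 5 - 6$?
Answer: $-356$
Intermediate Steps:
$Y{\left(q \right)} = -1$ ($Y{\left(q \right)} = 5 - 6 = -1$)
$O{\left(h \right)} = 3 + 3 h + 3 h^{2}$ ($O{\left(h \right)} = 3 \left(\left(h + h h\right) + 1\right) = 3 \left(\left(h + h^{2}\right) + 1\right) = 3 \left(1 + h + h^{2}\right) = 3 + 3 h + 3 h^{2}$)
$- 133 O{\left(Y{\left(3 \right)} \right)} + 43 = - 133 \left(3 + 3 \left(-1\right) + 3 \left(-1\right)^{2}\right) + 43 = - 133 \left(3 - 3 + 3 \cdot 1\right) + 43 = - 133 \left(3 - 3 + 3\right) + 43 = \left(-133\right) 3 + 43 = -399 + 43 = -356$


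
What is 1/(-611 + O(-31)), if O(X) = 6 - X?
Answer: -1/574 ≈ -0.0017422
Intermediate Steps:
1/(-611 + O(-31)) = 1/(-611 + (6 - 1*(-31))) = 1/(-611 + (6 + 31)) = 1/(-611 + 37) = 1/(-574) = -1/574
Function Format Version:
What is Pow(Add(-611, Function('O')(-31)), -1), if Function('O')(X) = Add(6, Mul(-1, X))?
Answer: Rational(-1, 574) ≈ -0.0017422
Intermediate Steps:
Pow(Add(-611, Function('O')(-31)), -1) = Pow(Add(-611, Add(6, Mul(-1, -31))), -1) = Pow(Add(-611, Add(6, 31)), -1) = Pow(Add(-611, 37), -1) = Pow(-574, -1) = Rational(-1, 574)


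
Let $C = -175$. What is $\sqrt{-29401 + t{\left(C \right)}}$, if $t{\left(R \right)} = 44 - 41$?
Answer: $i \sqrt{29398} \approx 171.46 i$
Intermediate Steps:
$t{\left(R \right)} = 3$ ($t{\left(R \right)} = 44 - 41 = 3$)
$\sqrt{-29401 + t{\left(C \right)}} = \sqrt{-29401 + 3} = \sqrt{-29398} = i \sqrt{29398}$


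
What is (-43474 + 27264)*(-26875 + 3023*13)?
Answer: -201393040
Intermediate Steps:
(-43474 + 27264)*(-26875 + 3023*13) = -16210*(-26875 + 39299) = -16210*12424 = -201393040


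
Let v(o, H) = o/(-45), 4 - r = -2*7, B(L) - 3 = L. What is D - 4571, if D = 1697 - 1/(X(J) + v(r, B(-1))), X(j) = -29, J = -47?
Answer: -422473/147 ≈ -2874.0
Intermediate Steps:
B(L) = 3 + L
r = 18 (r = 4 - (-2)*7 = 4 - 1*(-14) = 4 + 14 = 18)
v(o, H) = -o/45 (v(o, H) = o*(-1/45) = -o/45)
D = 249464/147 (D = 1697 - 1/(-29 - 1/45*18) = 1697 - 1/(-29 - ⅖) = 1697 - 1/(-147/5) = 1697 - 1*(-5/147) = 1697 + 5/147 = 249464/147 ≈ 1697.0)
D - 4571 = 249464/147 - 4571 = -422473/147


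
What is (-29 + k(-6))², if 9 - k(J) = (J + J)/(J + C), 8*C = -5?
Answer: 1336336/2809 ≈ 475.73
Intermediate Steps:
C = -5/8 (C = (⅛)*(-5) = -5/8 ≈ -0.62500)
k(J) = 9 - 2*J/(-5/8 + J) (k(J) = 9 - (J + J)/(J - 5/8) = 9 - 2*J/(-5/8 + J))
(-29 + k(-6))² = (-29 + (-45 + 56*(-6))/(-5 + 8*(-6)))² = (-29 + (-45 - 336)/(-5 - 48))² = (-29 - 381/(-53))² = (-29 - 1/53*(-381))² = (-29 + 381/53)² = (-1156/53)² = 1336336/2809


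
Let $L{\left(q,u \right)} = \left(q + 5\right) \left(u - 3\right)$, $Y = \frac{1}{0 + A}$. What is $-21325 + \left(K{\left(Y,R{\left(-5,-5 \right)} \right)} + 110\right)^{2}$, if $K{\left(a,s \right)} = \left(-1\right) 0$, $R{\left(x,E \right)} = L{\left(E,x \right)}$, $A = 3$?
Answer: $-9225$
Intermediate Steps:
$Y = \frac{1}{3}$ ($Y = \frac{1}{0 + 3} = \frac{1}{3} \approx 0.33333$)
$L{\left(q,u \right)} = \left(-3 + u\right) \left(5 + q\right)$ ($L{\left(q,u \right)} = \left(5 + q\right) \left(-3 + u\right) = \left(-3 + u\right) \left(5 + q\right)$)
$R{\left(x,E \right)} = -15 - 3 E + 5 x + E x$
$K{\left(a,s \right)} = 0$
$-21325 + \left(K{\left(Y,R{\left(-5,-5 \right)} \right)} + 110\right)^{2} = -21325 + \left(0 + 110\right)^{2} = -21325 + 110^{2} = -21325 + 12100 = -9225$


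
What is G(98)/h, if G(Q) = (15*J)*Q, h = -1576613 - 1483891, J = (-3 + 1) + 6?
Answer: -245/127521 ≈ -0.0019213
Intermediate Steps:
J = 4 (J = -2 + 6 = 4)
h = -3060504
G(Q) = 60*Q (G(Q) = (15*4)*Q = 60*Q)
G(98)/h = (60*98)/(-3060504) = 5880*(-1/3060504) = -245/127521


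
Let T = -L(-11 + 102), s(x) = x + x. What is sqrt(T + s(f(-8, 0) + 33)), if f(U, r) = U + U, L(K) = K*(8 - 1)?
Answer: 3*I*sqrt(67) ≈ 24.556*I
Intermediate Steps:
L(K) = 7*K (L(K) = K*7 = 7*K)
f(U, r) = 2*U
s(x) = 2*x
T = -637 (T = -7*(-11 + 102) = -7*91 = -1*637 = -637)
sqrt(T + s(f(-8, 0) + 33)) = sqrt(-637 + 2*(2*(-8) + 33)) = sqrt(-637 + 2*(-16 + 33)) = sqrt(-637 + 2*17) = sqrt(-637 + 34) = sqrt(-603) = 3*I*sqrt(67)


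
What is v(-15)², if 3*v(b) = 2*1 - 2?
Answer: 0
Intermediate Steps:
v(b) = 0 (v(b) = (2*1 - 2)/3 = (2 - 2)/3 = (⅓)*0 = 0)
v(-15)² = 0² = 0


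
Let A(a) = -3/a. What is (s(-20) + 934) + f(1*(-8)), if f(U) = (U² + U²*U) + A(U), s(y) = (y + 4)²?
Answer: 5939/8 ≈ 742.38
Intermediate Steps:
s(y) = (4 + y)²
f(U) = U² + U³ - 3/U (f(U) = (U² + U²*U) - 3/U = (U² + U³) - 3/U = U² + U³ - 3/U)
(s(-20) + 934) + f(1*(-8)) = ((4 - 20)² + 934) + (-3 + (1*(-8))³*(1 + 1*(-8)))/((1*(-8))) = ((-16)² + 934) + (-3 + (-8)³*(1 - 8))/(-8) = (256 + 934) - (-3 - 512*(-7))/8 = 1190 - (-3 + 3584)/8 = 1190 - ⅛*3581 = 1190 - 3581/8 = 5939/8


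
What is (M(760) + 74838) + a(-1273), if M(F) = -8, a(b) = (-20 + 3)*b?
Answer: 96471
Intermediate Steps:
a(b) = -17*b
(M(760) + 74838) + a(-1273) = (-8 + 74838) - 17*(-1273) = 74830 + 21641 = 96471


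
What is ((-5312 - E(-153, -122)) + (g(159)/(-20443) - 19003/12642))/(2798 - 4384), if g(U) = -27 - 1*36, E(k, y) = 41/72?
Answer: 16480443432101/4918637806992 ≈ 3.3506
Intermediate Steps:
E(k, y) = 41/72 (E(k, y) = 41*(1/72) = 41/72)
g(U) = -63 (g(U) = -27 - 36 = -63)
((-5312 - E(-153, -122)) + (g(159)/(-20443) - 19003/12642))/(2798 - 4384) = ((-5312 - 1*41/72) + (-63/(-20443) - 19003/12642))/(2798 - 4384) = ((-5312 - 41/72) + (-63*(-1/20443) - 19003*1/12642))/(-1586) = (-382505/72 + (63/20443 - 19003/12642))*(-1/1586) = (-382505/72 - 387681883/258440406)*(-1/1586) = -16480443432101/3101284872*(-1/1586) = 16480443432101/4918637806992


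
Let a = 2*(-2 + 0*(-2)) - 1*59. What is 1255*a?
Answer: -79065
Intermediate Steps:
a = -63 (a = 2*(-2 + 0) - 59 = 2*(-2) - 59 = -4 - 59 = -63)
1255*a = 1255*(-63) = -79065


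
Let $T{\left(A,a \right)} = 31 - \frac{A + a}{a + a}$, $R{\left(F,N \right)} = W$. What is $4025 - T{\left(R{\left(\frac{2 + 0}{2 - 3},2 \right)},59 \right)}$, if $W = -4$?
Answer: $\frac{471347}{118} \approx 3994.5$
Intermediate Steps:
$R{\left(F,N \right)} = -4$
$T{\left(A,a \right)} = 31 - \frac{A + a}{2 a}$
$4025 - T{\left(R{\left(\frac{2 + 0}{2 - 3},2 \right)},59 \right)} = 4025 - \frac{\left(-1\right) \left(-4\right) + 61 \cdot 59}{2 \cdot 59} = 4025 - \frac{1}{2} \cdot \frac{1}{59} \left(4 + 3599\right) = 4025 - \frac{1}{2} \cdot \frac{1}{59} \cdot 3603 = 4025 - \frac{3603}{118} = \frac{471347}{118}$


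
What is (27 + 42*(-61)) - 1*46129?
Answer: -48664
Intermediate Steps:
(27 + 42*(-61)) - 1*46129 = (27 - 2562) - 46129 = -2535 - 46129 = -48664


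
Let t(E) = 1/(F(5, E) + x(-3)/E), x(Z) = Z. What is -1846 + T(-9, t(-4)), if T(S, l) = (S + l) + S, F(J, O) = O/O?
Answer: -13044/7 ≈ -1863.4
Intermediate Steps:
F(J, O) = 1
t(E) = 1/(1 - 3/E)
T(S, l) = l + 2*S
-1846 + T(-9, t(-4)) = -1846 + (-4/(-3 - 4) + 2*(-9)) = -1846 + (-4/(-7) - 18) = -1846 + (-4*(-1/7) - 18) = -1846 + (4/7 - 18) = -1846 - 122/7 = -13044/7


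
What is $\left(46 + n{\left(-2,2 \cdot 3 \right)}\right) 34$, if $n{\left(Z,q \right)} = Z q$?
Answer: $1156$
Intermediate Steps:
$\left(46 + n{\left(-2,2 \cdot 3 \right)}\right) 34 = \left(46 - 2 \cdot 2 \cdot 3\right) 34 = \left(46 - 12\right) 34 = 34 \cdot 34 = 1156$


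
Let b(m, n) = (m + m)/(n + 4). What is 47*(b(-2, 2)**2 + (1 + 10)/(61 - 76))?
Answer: -611/45 ≈ -13.578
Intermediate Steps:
b(m, n) = 2*m/(4 + n) (b(m, n) = (2*m)/(4 + n) = 2*m/(4 + n))
47*(b(-2, 2)**2 + (1 + 10)/(61 - 76)) = 47*((2*(-2)/(4 + 2))**2 + (1 + 10)/(61 - 76)) = 47*((2*(-2)/6)**2 + 11/(-15)) = 47*((2*(-2)*(1/6))**2 + 11*(-1/15)) = 47*((-2/3)**2 - 11/15) = 47*(4/9 - 11/15) = 47*(-13/45) = -611/45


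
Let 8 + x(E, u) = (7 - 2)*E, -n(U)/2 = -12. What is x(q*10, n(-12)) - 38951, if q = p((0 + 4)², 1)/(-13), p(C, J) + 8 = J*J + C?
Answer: -506917/13 ≈ -38994.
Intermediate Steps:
n(U) = 24 (n(U) = -2*(-12) = 24)
p(C, J) = -8 + C + J² (p(C, J) = -8 + (J*J + C) = -8 + (J² + C) = -8 + (C + J²) = -8 + C + J²)
q = -9/13 (q = (-8 + (0 + 4)² + 1²)/(-13) = (-8 + 4² + 1)*(-1/13) = (-8 + 16 + 1)*(-1/13) = 9*(-1/13) = -9/13 ≈ -0.69231)
x(E, u) = -8 + 5*E (x(E, u) = -8 + (7 - 2)*E = -8 + 5*E)
x(q*10, n(-12)) - 38951 = (-8 + 5*(-9/13*10)) - 38951 = (-8 + 5*(-90/13)) - 38951 = (-8 - 450/13) - 38951 = -554/13 - 38951 = -506917/13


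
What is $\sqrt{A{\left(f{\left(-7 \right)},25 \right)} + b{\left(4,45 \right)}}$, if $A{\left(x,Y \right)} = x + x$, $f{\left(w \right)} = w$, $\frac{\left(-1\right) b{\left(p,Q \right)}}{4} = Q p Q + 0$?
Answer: $i \sqrt{32414} \approx 180.04 i$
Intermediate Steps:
$b{\left(p,Q \right)} = - 4 p Q^{2}$ ($b{\left(p,Q \right)} = - 4 \left(Q p Q + 0\right) = - 4 \left(p Q^{2} + 0\right) = - 4 p Q^{2}$)
$A{\left(x,Y \right)} = 2 x$
$\sqrt{A{\left(f{\left(-7 \right)},25 \right)} + b{\left(4,45 \right)}} = \sqrt{2 \left(-7\right) - 16 \cdot 45^{2}} = \sqrt{-14 - 16 \cdot 2025} = \sqrt{-14 - 32400} = \sqrt{-32414} = i \sqrt{32414}$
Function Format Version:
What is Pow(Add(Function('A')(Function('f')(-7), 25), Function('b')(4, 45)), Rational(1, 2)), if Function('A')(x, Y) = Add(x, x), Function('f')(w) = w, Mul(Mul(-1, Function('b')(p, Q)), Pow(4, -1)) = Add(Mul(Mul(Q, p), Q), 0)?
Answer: Mul(I, Pow(32414, Rational(1, 2))) ≈ Mul(180.04, I)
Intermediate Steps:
Function('b')(p, Q) = Mul(-4, p, Pow(Q, 2)) (Function('b')(p, Q) = Mul(-4, Add(Mul(Mul(Q, p), Q), 0)) = Mul(-4, Add(Mul(p, Pow(Q, 2)), 0)) = Mul(-4, Mul(p, Pow(Q, 2))) = Mul(-4, p, Pow(Q, 2)))
Function('A')(x, Y) = Mul(2, x)
Pow(Add(Function('A')(Function('f')(-7), 25), Function('b')(4, 45)), Rational(1, 2)) = Pow(Add(Mul(2, -7), Mul(-4, 4, Pow(45, 2))), Rational(1, 2)) = Pow(Add(-14, Mul(-4, 4, 2025)), Rational(1, 2)) = Pow(Add(-14, -32400), Rational(1, 2)) = Pow(-32414, Rational(1, 2)) = Mul(I, Pow(32414, Rational(1, 2)))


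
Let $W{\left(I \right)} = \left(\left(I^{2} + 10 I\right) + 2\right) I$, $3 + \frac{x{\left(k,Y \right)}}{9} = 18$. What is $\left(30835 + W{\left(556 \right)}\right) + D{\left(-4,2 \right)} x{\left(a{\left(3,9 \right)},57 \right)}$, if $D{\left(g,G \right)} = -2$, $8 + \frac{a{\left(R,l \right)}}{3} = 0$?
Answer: $175002653$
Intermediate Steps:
$a{\left(R,l \right)} = -24$ ($a{\left(R,l \right)} = -24 + 3 \cdot 0 = -24 + 0 = -24$)
$x{\left(k,Y \right)} = 135$ ($x{\left(k,Y \right)} = -27 + 9 \cdot 18 = -27 + 162 = 135$)
$W{\left(I \right)} = I \left(2 + I^{2} + 10 I\right)$ ($W{\left(I \right)} = \left(2 + I^{2} + 10 I\right) I = I \left(2 + I^{2} + 10 I\right)$)
$\left(30835 + W{\left(556 \right)}\right) + D{\left(-4,2 \right)} x{\left(a{\left(3,9 \right)},57 \right)} = \left(30835 + 556 \left(2 + 556^{2} + 10 \cdot 556\right)\right) - 270 = \left(30835 + 556 \left(2 + 309136 + 5560\right)\right) - 270 = \left(30835 + 556 \cdot 314698\right) - 270 = \left(30835 + 174972088\right) - 270 = 175002923 - 270 = 175002653$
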